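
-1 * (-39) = 39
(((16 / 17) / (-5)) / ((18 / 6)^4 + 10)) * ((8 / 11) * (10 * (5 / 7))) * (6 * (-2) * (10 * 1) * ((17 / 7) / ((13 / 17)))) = 4.10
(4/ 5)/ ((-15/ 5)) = -4/ 15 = -0.27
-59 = -59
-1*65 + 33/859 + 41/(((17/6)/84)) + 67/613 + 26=10533188861/8951639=1176.68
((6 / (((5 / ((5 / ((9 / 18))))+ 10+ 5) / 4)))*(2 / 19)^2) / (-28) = -48 / 78337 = -0.00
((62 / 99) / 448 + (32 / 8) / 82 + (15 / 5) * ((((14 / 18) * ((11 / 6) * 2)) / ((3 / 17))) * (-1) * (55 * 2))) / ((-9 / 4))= 2370.18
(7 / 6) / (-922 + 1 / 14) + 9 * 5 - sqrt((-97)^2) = -2013541 / 38721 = -52.00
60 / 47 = 1.28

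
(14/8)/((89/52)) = 1.02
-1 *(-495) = 495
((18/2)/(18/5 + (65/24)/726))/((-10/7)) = -1.75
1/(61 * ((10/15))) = 3/122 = 0.02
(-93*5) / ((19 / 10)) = -4650 / 19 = -244.74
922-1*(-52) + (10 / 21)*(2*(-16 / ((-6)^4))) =1656754 / 1701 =973.99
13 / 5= 2.60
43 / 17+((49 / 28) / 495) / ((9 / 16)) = 192041 / 75735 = 2.54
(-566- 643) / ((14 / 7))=-1209 / 2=-604.50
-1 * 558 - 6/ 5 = -2796/ 5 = -559.20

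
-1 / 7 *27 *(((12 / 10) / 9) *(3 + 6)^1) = -162 / 35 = -4.63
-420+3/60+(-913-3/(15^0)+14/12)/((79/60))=-1761321/1580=-1114.76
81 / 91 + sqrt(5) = 3.13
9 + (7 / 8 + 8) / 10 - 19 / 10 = 639 / 80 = 7.99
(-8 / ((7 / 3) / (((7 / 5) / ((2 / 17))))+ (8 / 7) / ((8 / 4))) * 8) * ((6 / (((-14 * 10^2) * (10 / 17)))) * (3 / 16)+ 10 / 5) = -166.66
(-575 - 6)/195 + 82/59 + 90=1017161/11505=88.41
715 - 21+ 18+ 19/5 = 3579/5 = 715.80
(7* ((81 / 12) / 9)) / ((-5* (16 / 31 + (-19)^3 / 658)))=71393 / 673670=0.11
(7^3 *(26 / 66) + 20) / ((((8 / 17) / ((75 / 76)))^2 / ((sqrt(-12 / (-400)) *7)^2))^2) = 155904720880348125 / 24050659229696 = 6482.35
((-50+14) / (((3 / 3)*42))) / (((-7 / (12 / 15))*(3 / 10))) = 16 / 49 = 0.33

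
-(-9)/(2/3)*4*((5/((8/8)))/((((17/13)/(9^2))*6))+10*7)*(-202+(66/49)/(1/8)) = -1046113650/833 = -1255838.72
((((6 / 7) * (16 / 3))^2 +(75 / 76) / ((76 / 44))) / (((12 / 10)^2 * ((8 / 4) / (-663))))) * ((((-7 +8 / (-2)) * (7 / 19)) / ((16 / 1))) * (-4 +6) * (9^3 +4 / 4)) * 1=33697583937875 / 18436992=1827715.93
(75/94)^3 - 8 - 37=-36954405/830584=-44.49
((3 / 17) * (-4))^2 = 144 / 289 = 0.50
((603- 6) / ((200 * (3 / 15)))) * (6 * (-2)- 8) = -597 / 2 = -298.50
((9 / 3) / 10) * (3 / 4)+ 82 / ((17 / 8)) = 26393 / 680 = 38.81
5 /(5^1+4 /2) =5 /7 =0.71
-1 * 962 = -962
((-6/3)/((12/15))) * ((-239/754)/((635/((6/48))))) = 239/1532128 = 0.00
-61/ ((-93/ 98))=5978/ 93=64.28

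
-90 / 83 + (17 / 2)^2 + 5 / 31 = 734097 / 10292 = 71.33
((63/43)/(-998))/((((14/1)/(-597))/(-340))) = -21.28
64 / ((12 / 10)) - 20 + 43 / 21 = 743 / 21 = 35.38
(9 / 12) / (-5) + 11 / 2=107 / 20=5.35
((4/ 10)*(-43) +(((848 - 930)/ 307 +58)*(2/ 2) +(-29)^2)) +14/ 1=1374643/ 1535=895.53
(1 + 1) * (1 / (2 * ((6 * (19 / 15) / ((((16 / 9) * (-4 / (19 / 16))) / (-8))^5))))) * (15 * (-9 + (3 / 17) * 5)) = -19756849561600 / 5247356429097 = -3.77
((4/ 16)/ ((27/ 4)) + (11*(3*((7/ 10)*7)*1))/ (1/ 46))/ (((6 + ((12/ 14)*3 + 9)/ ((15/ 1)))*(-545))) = -7029134/ 3487455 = -2.02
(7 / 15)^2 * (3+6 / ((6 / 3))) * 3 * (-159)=-15582 / 25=-623.28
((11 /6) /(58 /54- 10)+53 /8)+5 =22017 /1928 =11.42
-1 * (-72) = 72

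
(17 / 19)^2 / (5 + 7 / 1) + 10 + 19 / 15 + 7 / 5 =18387 / 1444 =12.73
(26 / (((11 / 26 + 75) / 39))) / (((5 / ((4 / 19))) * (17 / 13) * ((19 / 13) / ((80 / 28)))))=0.85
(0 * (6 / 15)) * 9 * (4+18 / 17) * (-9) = 0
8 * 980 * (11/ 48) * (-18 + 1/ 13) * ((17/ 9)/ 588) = -217855/ 2106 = -103.44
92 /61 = 1.51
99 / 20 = 4.95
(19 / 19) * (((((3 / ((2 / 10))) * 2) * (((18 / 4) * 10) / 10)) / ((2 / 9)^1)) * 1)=1215 / 2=607.50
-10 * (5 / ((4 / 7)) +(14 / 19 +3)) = -4745 / 38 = -124.87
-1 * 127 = -127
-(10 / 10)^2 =-1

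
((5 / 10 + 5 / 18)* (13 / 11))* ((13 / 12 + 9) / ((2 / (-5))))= -5005 / 216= -23.17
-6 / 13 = -0.46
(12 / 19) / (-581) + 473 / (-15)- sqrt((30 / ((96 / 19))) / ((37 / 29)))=-5221627 / 165585- sqrt(101935) / 148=-33.69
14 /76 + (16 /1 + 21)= 1413 /38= 37.18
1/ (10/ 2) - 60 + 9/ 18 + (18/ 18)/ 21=-12443/ 210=-59.25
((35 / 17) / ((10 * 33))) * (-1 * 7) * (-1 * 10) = 245 / 561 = 0.44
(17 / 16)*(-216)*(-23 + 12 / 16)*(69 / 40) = 2818719 / 320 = 8808.50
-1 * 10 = -10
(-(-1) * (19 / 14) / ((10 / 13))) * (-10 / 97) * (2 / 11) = -247 / 7469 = -0.03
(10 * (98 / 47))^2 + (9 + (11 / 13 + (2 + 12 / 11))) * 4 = 153683800 / 315887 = 486.52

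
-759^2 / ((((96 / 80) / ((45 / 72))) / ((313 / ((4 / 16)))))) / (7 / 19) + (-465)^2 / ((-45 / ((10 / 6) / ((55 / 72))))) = -314048985435 / 308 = -1019639563.10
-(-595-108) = 703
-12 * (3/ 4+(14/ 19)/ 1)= -17.84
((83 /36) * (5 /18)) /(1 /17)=7055 /648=10.89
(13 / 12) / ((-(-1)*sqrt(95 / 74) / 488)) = 1586*sqrt(7030) / 285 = 466.59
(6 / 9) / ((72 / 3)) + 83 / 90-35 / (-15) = 197 / 60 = 3.28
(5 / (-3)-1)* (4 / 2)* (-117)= 624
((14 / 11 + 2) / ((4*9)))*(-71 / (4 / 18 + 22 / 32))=-7.10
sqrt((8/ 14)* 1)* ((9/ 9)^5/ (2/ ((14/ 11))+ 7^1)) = 0.09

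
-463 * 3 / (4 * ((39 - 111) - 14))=1389 / 344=4.04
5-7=-2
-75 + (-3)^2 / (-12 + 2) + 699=6231 / 10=623.10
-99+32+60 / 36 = -196 / 3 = -65.33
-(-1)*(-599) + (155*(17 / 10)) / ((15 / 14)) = -5296 / 15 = -353.07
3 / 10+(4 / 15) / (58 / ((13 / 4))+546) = 33037 / 109950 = 0.30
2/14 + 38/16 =2.52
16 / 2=8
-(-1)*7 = 7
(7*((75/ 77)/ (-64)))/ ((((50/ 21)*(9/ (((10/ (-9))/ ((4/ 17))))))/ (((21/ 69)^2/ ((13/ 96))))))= 29155/ 1815528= 0.02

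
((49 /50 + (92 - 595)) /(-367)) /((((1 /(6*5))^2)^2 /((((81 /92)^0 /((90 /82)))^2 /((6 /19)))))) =1068934452 /367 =2912627.93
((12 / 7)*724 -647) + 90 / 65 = 54193 / 91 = 595.53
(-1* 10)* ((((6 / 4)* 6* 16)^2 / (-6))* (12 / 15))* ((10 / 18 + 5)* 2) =307200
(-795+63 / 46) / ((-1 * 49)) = 36507 / 2254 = 16.20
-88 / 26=-44 / 13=-3.38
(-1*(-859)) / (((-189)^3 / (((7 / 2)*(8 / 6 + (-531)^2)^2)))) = -12543588114379 / 354294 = -35404461.02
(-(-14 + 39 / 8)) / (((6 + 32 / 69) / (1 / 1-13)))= -15111 / 892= -16.94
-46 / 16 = -23 / 8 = -2.88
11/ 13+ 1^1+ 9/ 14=453/ 182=2.49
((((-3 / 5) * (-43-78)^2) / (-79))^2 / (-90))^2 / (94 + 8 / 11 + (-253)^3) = -505447028499293771 / 433650738985400312500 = -0.00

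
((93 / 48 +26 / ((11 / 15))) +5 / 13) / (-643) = -86433 / 1471184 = -0.06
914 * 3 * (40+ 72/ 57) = 2149728/ 19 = 113143.58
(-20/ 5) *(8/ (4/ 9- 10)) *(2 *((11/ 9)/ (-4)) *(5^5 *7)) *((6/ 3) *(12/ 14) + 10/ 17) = -75350000/ 731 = -103077.98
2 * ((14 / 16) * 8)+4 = 18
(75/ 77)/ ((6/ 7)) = 25/ 22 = 1.14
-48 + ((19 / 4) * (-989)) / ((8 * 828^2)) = -45785905 / 953856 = -48.00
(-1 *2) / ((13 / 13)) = -2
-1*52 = -52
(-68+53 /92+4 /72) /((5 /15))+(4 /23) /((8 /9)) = -201.91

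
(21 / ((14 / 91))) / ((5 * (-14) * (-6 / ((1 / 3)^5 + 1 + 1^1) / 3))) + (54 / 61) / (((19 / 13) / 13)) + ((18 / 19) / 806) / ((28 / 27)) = 104123463079 / 10593306360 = 9.83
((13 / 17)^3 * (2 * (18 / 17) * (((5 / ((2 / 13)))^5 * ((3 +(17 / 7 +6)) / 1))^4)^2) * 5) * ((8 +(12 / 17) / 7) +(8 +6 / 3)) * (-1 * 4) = -136632046836484540754259501549753781756507516269840625255937993642874062061309814453125 / 458370810993592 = -298081910015851008526895600000000000000000000000000000000000000000000000.00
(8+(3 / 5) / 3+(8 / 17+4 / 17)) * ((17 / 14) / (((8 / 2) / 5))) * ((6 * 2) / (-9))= -757 / 42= -18.02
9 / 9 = 1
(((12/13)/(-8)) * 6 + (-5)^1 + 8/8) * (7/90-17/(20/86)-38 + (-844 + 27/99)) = 4479.98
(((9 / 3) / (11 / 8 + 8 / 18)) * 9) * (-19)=-281.95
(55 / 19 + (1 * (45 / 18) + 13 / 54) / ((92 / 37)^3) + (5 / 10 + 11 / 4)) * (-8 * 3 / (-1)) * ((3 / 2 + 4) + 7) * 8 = 31572967075 / 2080557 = 15175.25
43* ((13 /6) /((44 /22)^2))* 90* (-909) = -7621965 /4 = -1905491.25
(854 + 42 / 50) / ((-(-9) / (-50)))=-42742 / 9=-4749.11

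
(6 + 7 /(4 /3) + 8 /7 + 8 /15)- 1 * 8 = 2069 /420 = 4.93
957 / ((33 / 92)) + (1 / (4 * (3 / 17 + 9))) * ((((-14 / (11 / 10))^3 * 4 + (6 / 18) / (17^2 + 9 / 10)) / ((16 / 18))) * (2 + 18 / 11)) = 7720117438923 / 4414202936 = 1748.93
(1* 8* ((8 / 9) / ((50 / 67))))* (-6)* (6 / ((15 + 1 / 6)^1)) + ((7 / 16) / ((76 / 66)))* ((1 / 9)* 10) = -46051997 / 2074800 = -22.20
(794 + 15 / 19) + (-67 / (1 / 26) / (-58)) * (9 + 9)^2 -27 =5784928 / 551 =10498.96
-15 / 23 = -0.65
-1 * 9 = -9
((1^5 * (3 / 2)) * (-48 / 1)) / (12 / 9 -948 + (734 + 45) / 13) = 0.08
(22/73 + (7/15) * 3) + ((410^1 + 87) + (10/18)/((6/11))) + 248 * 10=58730279/19710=2979.72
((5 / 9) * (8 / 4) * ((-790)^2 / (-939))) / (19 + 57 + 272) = -1560250 / 735237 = -2.12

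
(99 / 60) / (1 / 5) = 33 / 4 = 8.25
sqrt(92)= 2*sqrt(23)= 9.59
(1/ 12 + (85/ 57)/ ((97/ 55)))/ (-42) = -20543/ 928872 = -0.02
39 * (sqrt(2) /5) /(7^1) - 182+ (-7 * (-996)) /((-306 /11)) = -22064 /51+ 39 * sqrt(2) /35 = -431.05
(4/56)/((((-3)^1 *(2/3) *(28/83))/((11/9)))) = -913/7056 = -0.13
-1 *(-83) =83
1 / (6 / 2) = 1 / 3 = 0.33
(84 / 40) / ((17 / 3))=63 / 170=0.37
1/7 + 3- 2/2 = 15/7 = 2.14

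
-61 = -61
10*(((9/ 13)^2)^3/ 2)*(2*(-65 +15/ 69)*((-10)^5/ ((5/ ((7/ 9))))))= 123176214000000/ 111016607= 1109529.62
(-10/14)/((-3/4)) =20/21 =0.95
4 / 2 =2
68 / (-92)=-17 / 23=-0.74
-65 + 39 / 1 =-26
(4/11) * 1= 4/11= 0.36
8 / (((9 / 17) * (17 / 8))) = 64 / 9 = 7.11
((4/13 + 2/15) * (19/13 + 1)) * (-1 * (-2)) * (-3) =-5504/845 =-6.51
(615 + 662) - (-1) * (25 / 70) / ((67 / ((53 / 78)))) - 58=89187181 / 73164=1219.00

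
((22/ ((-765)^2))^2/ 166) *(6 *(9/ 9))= 484/ 9475509650625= 0.00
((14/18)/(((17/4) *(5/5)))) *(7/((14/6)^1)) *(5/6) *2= 140/153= 0.92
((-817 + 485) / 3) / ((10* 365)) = -0.03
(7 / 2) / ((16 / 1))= 0.22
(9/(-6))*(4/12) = -1/2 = -0.50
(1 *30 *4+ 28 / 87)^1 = 10468 / 87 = 120.32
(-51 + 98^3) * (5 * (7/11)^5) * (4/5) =63271027148/161051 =392863.30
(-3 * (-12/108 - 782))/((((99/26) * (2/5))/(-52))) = -23791820/297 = -80107.14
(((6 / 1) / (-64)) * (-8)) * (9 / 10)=27 / 40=0.68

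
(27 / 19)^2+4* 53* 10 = 766049 / 361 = 2122.02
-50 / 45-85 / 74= -1505 / 666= -2.26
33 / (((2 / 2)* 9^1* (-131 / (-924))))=3388 / 131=25.86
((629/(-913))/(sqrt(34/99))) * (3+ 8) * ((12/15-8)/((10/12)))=11988 * sqrt(374)/2075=111.73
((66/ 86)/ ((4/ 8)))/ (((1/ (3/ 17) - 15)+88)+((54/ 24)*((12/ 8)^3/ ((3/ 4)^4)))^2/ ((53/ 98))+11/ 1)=954/ 717713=0.00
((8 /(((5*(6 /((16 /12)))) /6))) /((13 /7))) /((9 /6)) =448 /585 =0.77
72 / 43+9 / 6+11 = 1219 / 86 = 14.17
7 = 7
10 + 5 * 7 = 45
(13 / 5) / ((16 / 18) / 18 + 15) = 1053 / 6095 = 0.17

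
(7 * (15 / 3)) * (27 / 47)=945 / 47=20.11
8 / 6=4 / 3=1.33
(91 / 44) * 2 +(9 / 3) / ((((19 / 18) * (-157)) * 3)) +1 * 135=9130567 / 65626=139.13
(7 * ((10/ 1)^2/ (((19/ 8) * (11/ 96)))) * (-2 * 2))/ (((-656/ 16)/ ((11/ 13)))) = 2150400/ 10127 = 212.34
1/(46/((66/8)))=33/184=0.18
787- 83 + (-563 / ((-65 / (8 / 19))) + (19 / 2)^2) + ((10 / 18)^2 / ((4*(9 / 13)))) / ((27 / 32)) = 77595573313 / 97234020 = 798.03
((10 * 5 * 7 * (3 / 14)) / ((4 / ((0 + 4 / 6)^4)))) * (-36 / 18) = -200 / 27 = -7.41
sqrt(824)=2 * sqrt(206)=28.71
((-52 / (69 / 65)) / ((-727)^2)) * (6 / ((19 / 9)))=-60840 / 230967173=-0.00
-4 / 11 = -0.36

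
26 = 26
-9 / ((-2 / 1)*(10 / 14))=63 / 10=6.30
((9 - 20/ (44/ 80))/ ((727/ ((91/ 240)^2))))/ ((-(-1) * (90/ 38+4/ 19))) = -966511/ 460627200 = -0.00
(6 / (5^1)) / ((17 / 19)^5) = 14856594 / 7099285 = 2.09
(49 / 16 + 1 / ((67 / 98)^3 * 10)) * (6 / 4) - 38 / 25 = 3.54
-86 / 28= -43 / 14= -3.07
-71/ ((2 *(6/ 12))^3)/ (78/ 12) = -142/ 13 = -10.92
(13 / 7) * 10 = 130 / 7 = 18.57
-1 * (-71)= 71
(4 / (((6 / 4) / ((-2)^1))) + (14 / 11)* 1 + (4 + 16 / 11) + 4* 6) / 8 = 419 / 132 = 3.17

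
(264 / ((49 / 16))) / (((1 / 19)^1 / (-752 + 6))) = -59870976 / 49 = -1221856.65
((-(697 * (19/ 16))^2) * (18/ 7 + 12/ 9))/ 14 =-7190459009/ 37632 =-191073.00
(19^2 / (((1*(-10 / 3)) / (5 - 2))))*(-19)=6173.10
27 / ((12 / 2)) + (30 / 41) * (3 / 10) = 387 / 82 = 4.72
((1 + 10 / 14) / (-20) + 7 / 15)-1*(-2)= 50 / 21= 2.38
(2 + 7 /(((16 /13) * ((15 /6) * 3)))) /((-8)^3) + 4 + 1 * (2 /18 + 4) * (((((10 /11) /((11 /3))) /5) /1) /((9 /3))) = 90606247 /22302720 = 4.06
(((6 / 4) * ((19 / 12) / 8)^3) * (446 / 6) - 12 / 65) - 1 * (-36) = 36.68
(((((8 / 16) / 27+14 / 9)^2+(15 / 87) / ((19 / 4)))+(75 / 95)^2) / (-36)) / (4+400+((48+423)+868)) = -95773505 / 1915546095792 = -0.00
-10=-10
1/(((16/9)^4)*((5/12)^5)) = 1594323/200000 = 7.97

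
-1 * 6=-6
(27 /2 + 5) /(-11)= -37 /22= -1.68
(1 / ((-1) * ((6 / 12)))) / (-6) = 1 / 3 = 0.33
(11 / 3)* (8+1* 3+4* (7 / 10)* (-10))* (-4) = 748 / 3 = 249.33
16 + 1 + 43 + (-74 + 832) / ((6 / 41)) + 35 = 15824 / 3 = 5274.67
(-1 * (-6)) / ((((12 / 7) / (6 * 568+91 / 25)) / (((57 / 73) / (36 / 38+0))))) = 215530357 / 21900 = 9841.57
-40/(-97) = 40/97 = 0.41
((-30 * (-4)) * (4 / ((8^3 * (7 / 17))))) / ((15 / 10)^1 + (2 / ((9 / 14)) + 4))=459 / 1736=0.26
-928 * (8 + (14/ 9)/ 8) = -68440/ 9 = -7604.44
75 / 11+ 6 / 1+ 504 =5685 / 11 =516.82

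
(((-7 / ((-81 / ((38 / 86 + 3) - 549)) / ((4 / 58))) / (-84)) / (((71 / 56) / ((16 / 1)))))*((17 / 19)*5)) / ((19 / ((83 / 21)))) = 10592207680 / 23300193753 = 0.45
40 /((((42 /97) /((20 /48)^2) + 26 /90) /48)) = 41904000 /60737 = 689.93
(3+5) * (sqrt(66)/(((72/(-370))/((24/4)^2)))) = -1480 * sqrt(66) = -12023.58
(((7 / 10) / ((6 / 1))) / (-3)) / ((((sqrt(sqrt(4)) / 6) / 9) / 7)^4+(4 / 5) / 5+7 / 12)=-4962182715 / 94848578206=-0.05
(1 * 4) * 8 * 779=24928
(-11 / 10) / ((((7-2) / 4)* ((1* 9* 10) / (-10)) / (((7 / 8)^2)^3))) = 1294139 / 29491200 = 0.04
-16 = -16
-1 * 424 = -424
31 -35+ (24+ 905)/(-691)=-3693/691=-5.34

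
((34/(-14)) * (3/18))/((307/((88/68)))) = -11/6447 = -0.00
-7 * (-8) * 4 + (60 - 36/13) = 3656/13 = 281.23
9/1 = 9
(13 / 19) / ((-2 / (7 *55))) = -5005 / 38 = -131.71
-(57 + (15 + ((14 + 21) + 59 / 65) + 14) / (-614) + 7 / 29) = -66128249 / 1157390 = -57.14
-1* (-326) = 326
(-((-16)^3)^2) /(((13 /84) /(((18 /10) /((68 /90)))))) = -57076088832 /221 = -258262845.39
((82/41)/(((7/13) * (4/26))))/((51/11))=1859/357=5.21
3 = 3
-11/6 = -1.83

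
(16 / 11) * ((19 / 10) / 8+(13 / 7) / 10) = 237 / 385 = 0.62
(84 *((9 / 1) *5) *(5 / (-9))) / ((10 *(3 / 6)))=-420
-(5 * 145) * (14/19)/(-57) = 10150/1083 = 9.37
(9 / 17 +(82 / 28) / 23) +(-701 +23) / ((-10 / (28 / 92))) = 582749 / 27370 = 21.29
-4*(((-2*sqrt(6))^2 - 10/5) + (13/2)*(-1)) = -62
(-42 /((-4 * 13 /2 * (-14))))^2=9 /676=0.01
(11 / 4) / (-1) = -11 / 4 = -2.75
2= 2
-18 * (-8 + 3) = 90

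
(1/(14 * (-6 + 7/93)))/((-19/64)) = 2976/73283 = 0.04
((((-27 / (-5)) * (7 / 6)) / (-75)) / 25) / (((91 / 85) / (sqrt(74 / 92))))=-51 * sqrt(1702) / 747500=-0.00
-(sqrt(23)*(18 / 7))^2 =-7452 / 49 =-152.08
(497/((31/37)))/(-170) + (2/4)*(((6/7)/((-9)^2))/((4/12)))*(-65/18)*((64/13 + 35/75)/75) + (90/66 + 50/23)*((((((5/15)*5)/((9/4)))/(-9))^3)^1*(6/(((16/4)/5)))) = -391526936861398/111600656954325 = -3.51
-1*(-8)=8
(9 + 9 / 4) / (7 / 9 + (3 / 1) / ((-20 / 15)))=-405 / 53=-7.64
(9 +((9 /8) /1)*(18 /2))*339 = 51867 /8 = 6483.38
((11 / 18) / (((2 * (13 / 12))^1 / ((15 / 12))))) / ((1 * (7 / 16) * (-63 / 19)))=-4180 / 17199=-0.24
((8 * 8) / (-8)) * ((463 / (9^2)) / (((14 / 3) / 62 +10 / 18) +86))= -57412 / 108765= -0.53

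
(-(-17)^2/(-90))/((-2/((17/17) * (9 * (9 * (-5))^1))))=2601/4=650.25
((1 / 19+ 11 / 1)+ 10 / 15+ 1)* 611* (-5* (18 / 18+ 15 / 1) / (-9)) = 35438000 / 513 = 69079.92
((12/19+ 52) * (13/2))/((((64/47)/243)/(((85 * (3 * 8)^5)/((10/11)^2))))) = 949944032294400/19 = 49997054331284.21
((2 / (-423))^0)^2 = 1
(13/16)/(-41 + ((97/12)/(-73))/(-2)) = -2847/143470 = -0.02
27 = 27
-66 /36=-1.83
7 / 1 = 7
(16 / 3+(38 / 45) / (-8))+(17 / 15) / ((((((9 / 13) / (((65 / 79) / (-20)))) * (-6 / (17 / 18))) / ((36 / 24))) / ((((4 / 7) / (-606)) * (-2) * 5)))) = 8514587231 / 1628673480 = 5.23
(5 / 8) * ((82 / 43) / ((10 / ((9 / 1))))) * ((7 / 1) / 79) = 2583 / 27176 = 0.10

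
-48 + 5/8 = -379/8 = -47.38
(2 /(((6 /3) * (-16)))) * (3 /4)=-0.05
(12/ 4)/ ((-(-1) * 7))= 3/ 7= 0.43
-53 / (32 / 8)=-53 / 4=-13.25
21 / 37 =0.57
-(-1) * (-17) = -17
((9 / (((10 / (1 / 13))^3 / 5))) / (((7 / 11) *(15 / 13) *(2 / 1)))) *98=0.00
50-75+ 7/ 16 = -393/ 16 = -24.56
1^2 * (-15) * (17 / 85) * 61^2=-11163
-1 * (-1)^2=-1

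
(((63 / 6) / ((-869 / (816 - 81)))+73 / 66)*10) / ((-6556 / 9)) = 0.11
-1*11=-11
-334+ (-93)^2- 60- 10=8245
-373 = -373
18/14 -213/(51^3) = 1.28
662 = 662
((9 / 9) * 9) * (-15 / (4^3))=-135 / 64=-2.11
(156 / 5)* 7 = 1092 / 5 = 218.40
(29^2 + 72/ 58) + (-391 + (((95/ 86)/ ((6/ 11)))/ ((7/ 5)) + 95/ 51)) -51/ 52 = 874985819/ 1929109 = 453.57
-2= -2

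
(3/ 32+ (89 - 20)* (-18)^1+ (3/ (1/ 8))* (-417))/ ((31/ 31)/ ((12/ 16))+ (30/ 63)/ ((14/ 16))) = -5991.80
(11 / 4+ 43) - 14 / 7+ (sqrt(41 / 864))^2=37841 / 864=43.80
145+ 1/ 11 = 1596/ 11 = 145.09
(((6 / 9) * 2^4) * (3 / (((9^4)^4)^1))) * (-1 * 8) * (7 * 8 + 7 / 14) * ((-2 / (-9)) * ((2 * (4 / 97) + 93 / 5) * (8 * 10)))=-4193865728 / 1617686624867657193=-0.00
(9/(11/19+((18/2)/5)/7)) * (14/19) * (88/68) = 24255/2363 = 10.26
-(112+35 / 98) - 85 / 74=-29398 / 259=-113.51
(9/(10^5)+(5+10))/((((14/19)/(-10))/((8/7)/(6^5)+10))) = -92341911191/45360000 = -2035.76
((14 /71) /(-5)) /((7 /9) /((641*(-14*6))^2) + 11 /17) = -887147958816 /14555936052995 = -0.06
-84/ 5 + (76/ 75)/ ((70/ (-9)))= -14814/ 875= -16.93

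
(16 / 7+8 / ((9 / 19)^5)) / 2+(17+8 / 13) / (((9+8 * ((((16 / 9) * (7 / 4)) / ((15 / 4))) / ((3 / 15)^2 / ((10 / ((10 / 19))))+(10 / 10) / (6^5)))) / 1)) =826432842623015 / 4893592990923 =168.88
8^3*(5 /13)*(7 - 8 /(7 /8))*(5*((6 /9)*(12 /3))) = -5626.37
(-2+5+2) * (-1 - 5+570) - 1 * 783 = 2037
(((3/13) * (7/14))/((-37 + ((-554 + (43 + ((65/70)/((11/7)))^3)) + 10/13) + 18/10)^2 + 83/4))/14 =27636351600/996877470491594447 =0.00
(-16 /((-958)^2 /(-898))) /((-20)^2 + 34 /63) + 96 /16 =17369255730 /2894857097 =6.00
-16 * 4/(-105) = 64/105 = 0.61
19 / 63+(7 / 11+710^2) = 349341950 / 693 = 504100.94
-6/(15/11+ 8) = -66/103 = -0.64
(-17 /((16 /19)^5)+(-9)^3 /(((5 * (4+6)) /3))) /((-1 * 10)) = 2198959931 /262144000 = 8.39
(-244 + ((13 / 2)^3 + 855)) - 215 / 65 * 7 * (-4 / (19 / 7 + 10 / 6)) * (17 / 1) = 2978071 / 2392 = 1245.01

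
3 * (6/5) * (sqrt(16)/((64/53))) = 477/40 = 11.92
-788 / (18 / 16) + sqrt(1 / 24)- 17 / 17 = -6313 / 9 + sqrt(6) / 12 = -701.24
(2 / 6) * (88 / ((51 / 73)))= 6424 / 153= 41.99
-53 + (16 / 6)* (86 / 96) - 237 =-5177 / 18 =-287.61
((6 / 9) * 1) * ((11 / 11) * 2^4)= 32 / 3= 10.67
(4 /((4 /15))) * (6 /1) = 90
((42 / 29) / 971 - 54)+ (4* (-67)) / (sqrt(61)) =-1520544 / 28159 - 268* sqrt(61) / 61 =-88.31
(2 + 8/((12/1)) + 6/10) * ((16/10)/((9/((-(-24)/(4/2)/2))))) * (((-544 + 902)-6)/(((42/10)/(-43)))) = -1695232/135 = -12557.27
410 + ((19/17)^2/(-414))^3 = 702228430406189879/1712752269398136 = 410.00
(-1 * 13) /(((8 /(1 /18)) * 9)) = -13 /1296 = -0.01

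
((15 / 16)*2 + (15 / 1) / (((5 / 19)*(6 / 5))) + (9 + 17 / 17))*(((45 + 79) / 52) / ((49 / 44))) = 161975 / 1274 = 127.14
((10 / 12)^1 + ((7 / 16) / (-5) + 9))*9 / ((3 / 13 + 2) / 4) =91221 / 580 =157.28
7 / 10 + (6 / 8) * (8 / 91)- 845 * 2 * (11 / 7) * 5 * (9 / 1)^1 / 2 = -54375053 / 910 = -59752.81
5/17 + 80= 1365/17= 80.29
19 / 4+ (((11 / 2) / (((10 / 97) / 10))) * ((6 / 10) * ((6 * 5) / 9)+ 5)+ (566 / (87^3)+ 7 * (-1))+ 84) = 10052050559 / 2634012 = 3816.25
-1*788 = -788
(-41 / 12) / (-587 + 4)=41 / 6996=0.01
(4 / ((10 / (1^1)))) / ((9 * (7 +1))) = 1 / 180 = 0.01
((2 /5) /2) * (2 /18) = 0.02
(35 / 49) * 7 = 5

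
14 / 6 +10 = 37 / 3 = 12.33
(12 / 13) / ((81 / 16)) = 0.18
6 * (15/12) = 15/2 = 7.50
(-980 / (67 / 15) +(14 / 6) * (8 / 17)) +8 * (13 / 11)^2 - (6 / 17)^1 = -85785850 / 413457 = -207.48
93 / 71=1.31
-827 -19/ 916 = -757551/ 916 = -827.02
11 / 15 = 0.73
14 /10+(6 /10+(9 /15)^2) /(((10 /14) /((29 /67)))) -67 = -544528 /8375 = -65.02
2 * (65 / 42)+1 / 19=1256 / 399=3.15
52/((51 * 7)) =0.15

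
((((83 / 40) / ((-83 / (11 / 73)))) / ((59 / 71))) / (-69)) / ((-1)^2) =781 / 11887320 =0.00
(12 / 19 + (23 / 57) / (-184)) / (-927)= -287 / 422712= -0.00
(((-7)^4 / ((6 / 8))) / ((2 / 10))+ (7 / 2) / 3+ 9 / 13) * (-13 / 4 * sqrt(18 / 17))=-1248665 * sqrt(34) / 136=-53536.07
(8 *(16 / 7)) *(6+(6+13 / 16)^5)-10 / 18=138532492325 / 516096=268423.88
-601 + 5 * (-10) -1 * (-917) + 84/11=3010/11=273.64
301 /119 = 43 /17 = 2.53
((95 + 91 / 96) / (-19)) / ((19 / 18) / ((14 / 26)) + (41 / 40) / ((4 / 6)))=-15855 / 10982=-1.44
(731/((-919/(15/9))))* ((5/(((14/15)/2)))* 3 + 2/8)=-3315085/77196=-42.94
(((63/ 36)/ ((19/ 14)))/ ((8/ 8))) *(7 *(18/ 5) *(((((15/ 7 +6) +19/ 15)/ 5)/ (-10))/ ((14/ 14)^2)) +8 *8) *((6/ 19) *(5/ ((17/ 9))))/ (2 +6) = 12249657/ 1534250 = 7.98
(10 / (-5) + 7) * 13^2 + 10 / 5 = 847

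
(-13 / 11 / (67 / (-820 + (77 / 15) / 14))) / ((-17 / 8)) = -19084 / 2805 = -6.80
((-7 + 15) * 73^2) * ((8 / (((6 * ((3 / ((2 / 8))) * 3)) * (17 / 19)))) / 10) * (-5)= -405004 / 459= -882.36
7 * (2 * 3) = 42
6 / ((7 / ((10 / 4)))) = 15 / 7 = 2.14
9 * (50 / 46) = 225 / 23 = 9.78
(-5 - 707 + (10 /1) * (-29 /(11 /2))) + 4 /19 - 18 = -163546 /209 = -782.52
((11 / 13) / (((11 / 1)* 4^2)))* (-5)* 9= -45 / 208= -0.22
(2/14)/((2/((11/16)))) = 11/224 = 0.05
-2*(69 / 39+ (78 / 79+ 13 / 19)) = -134280 / 19513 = -6.88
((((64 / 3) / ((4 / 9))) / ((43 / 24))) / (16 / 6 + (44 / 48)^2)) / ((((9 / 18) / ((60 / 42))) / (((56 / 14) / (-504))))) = -36864 / 212807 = -0.17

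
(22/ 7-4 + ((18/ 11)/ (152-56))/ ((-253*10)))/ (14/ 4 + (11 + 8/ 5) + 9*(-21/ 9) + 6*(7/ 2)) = -2671701/ 50183056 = -0.05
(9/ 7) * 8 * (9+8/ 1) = 1224/ 7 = 174.86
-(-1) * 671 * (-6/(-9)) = 447.33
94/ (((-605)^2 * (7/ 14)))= 188/ 366025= 0.00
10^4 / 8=1250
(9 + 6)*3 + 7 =52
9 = 9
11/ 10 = 1.10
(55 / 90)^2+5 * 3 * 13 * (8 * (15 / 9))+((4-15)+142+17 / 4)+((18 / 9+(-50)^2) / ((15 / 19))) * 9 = 25319323 / 810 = 31258.42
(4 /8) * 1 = 1 /2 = 0.50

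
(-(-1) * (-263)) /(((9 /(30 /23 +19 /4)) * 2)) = -146491 /1656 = -88.46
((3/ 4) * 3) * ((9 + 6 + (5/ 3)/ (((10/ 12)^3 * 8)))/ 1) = 34.56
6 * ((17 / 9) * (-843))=-9554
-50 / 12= -25 / 6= -4.17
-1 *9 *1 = -9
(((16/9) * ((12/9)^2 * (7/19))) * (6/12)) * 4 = 3584/1539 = 2.33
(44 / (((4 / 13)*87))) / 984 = 143 / 85608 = 0.00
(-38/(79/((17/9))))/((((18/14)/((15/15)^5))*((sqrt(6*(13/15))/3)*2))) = -2261*sqrt(130)/55458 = -0.46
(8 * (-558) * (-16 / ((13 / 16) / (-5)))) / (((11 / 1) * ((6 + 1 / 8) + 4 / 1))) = -5079040 / 1287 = -3946.42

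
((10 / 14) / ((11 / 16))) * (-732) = -58560 / 77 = -760.52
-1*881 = -881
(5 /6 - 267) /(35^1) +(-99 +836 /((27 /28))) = 1437077 /1890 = 760.36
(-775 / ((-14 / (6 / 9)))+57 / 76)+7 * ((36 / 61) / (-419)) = 80821949 / 2146956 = 37.64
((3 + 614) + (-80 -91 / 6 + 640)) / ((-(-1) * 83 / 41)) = 285811 / 498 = 573.92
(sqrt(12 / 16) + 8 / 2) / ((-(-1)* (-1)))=-4 - sqrt(3) / 2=-4.87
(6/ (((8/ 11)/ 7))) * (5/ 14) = 165/ 8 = 20.62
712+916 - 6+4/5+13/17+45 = 141828/85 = 1668.56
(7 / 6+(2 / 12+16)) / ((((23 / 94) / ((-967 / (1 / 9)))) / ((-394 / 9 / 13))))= 143255248 / 69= 2076163.01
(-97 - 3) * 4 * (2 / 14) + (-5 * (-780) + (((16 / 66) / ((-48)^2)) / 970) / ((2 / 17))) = 495975744119 / 129064320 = 3842.86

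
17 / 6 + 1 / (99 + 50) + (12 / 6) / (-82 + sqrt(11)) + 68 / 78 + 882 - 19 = 67617639517 / 78018486 - 2 * sqrt(11) / 6713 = 866.69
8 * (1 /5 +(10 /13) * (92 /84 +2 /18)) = 36952 /4095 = 9.02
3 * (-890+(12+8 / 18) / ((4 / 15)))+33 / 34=-85987 / 34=-2529.03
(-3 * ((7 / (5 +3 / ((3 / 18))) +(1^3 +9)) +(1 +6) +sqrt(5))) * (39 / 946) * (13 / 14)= -302679 / 152306- 1521 * sqrt(5) / 13244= -2.24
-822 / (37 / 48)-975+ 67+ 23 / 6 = -437461 / 222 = -1970.55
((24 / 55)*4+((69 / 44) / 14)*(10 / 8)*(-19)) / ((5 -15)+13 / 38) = 214149 / 2260720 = 0.09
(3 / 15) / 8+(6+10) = 641 / 40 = 16.02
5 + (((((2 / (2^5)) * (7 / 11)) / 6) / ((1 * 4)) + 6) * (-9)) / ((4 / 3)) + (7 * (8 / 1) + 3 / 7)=824647 / 39424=20.92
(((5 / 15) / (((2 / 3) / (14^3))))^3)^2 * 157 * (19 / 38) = 523593594617734129664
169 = 169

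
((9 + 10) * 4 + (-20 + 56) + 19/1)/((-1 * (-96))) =131/96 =1.36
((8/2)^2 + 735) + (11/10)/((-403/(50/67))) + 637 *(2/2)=37477333/27001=1388.00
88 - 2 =86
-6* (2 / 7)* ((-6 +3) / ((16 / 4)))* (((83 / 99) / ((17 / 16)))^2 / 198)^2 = 777557131264 / 61159282767427383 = 0.00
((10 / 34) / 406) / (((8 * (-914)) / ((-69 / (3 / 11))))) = 1265 / 50467424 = 0.00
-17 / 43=-0.40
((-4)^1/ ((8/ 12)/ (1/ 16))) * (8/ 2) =-3/ 2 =-1.50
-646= -646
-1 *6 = -6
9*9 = 81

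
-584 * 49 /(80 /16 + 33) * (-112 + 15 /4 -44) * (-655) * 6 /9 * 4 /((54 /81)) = -5707389660 /19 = -300388929.47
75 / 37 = 2.03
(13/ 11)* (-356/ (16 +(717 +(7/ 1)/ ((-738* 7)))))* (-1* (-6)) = -20492784/ 5950483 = -3.44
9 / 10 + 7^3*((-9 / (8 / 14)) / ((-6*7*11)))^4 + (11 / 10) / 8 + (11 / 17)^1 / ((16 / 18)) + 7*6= 223092783571 / 5097410560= 43.77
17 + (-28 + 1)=-10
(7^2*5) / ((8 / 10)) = 1225 / 4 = 306.25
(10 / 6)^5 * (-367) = -1146875 / 243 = -4719.65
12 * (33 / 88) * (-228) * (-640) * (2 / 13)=101021.54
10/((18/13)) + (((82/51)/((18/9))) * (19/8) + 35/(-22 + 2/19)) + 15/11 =6228769/700128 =8.90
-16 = -16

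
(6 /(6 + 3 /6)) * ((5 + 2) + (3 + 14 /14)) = 132 /13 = 10.15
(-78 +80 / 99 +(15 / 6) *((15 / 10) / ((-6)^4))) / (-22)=1467209 / 418176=3.51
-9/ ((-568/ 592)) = 666/ 71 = 9.38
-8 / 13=-0.62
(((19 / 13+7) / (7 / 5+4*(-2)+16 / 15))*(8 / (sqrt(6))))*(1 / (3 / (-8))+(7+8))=-81400*sqrt(6) / 3237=-61.60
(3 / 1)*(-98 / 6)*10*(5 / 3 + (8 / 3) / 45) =-22834 / 27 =-845.70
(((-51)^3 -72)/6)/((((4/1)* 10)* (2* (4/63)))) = -2787183/640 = -4354.97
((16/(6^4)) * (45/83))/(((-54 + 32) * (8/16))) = -5/8217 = -0.00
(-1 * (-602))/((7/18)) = 1548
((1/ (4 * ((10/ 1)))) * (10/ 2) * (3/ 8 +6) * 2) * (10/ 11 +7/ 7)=1071/ 352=3.04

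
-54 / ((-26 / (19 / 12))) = 171 / 52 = 3.29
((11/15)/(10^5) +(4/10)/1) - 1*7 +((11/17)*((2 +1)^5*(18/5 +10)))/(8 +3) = 187.80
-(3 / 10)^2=-9 / 100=-0.09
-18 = -18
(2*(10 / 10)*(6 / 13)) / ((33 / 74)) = 296 / 143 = 2.07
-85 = -85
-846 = -846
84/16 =21/4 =5.25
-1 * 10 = -10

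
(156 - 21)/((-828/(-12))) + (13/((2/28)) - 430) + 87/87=-5636/23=-245.04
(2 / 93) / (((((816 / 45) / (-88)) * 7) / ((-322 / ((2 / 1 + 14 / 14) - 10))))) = -2530 / 3689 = -0.69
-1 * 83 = -83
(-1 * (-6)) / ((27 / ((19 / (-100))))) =-19 / 450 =-0.04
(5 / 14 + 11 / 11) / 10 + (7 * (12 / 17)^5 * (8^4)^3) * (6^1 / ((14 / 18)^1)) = 129273012553929958403 / 198779980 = 650332153941.91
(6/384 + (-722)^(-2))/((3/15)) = 651685/8340544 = 0.08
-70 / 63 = -10 / 9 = -1.11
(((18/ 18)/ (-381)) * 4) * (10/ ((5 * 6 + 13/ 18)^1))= -240/ 70231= -0.00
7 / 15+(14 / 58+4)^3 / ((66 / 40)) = 187964653 / 4024185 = 46.71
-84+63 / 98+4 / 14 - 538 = -8695 / 14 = -621.07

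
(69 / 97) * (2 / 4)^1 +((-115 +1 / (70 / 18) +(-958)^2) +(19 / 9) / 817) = 917649.62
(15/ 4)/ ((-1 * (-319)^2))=-15/ 407044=-0.00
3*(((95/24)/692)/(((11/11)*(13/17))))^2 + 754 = 11715789628513/15538179072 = 754.00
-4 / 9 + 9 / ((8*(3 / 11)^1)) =3.68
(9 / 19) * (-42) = -378 / 19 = -19.89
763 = 763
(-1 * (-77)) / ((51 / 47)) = 3619 / 51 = 70.96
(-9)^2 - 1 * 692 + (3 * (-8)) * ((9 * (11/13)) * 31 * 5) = -376223/13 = -28940.23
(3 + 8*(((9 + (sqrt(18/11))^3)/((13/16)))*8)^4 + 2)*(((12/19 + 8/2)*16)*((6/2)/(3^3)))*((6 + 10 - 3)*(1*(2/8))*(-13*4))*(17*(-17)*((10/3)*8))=51999941052771210362880*sqrt(22)/47012251 + 98058773765840567102965760/13962638547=12210978037567570.36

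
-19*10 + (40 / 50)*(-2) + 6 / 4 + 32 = -1581 / 10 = -158.10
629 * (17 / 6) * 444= 791282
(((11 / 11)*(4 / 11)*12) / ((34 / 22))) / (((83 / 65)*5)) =0.44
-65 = -65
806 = 806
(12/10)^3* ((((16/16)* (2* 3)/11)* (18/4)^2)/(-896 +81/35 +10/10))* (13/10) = -597051/21480250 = -0.03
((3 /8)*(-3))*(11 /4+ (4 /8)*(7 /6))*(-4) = 15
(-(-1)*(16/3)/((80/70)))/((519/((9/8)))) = 0.01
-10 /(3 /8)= -80 /3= -26.67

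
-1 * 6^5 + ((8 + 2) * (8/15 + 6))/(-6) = -70082/9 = -7786.89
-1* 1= -1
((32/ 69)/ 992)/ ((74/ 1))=0.00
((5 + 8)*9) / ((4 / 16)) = 468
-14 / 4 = -7 / 2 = -3.50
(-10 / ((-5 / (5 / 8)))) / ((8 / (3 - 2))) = 5 / 32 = 0.16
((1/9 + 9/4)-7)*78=-2171/6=-361.83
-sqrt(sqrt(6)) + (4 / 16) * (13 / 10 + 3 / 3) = 23 / 40 - 6^(1 / 4) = -0.99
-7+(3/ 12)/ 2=-55/ 8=-6.88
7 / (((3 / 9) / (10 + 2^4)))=546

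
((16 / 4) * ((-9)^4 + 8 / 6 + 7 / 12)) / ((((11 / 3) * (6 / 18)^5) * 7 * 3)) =6379155 / 77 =82846.17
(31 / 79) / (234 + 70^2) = 31 / 405586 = 0.00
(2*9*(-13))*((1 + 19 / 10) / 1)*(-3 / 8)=10179 / 40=254.48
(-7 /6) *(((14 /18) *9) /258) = -49 /1548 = -0.03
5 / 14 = 0.36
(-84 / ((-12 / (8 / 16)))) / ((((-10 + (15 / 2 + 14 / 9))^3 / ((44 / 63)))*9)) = -0.32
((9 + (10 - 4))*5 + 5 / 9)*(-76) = -51680 / 9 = -5742.22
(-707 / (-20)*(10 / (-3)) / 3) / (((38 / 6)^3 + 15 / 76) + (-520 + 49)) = 80598 / 444803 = 0.18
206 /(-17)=-206 /17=-12.12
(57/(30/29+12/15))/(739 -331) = 145/1904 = 0.08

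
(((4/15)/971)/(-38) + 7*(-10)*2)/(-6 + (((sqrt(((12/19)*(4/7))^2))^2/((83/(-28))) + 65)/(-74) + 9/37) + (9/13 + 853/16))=-3291447561289888/1113690996947565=-2.96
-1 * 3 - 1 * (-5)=2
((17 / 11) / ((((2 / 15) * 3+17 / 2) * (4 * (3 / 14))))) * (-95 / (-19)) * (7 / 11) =20825 / 32307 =0.64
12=12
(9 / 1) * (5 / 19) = 45 / 19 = 2.37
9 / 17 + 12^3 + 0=29385 / 17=1728.53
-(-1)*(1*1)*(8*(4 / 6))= 16 / 3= 5.33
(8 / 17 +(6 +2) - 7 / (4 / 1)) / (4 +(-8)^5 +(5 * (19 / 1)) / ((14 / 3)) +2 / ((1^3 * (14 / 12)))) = -0.00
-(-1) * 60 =60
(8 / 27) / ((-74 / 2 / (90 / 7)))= -80 / 777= -0.10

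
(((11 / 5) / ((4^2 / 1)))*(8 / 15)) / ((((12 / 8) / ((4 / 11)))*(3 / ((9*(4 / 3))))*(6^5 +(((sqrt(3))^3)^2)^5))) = 16 / 3230253675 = 0.00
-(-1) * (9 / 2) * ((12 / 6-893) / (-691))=8019 / 1382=5.80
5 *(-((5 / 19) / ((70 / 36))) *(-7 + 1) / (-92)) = -135 / 3059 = -0.04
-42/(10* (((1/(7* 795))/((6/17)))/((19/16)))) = -1332261/136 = -9796.04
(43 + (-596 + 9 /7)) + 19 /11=-42349 /77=-549.99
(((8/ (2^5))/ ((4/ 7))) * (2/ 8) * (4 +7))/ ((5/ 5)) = 77/ 64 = 1.20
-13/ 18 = -0.72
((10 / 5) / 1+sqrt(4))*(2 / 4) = 2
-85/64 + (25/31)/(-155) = -82005/61504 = -1.33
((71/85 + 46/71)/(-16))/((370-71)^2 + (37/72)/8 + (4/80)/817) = -263266812/253901053796543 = -0.00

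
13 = 13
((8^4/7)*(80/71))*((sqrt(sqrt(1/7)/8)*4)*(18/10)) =589824*sqrt(2)*7^(3/4)/3479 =1031.83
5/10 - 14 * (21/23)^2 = -11819/1058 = -11.17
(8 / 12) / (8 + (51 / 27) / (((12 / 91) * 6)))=432 / 6731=0.06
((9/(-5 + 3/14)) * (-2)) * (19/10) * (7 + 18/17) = 327978/5695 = 57.59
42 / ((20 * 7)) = 3 / 10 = 0.30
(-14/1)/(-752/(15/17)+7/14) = 420/25553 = 0.02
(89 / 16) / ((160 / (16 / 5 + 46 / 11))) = 18067 / 70400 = 0.26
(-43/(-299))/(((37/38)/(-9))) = -14706/11063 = -1.33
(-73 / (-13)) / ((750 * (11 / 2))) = 73 / 53625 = 0.00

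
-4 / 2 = -2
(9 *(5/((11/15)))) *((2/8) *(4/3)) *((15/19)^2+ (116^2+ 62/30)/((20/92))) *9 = 45256098276/3971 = 11396650.28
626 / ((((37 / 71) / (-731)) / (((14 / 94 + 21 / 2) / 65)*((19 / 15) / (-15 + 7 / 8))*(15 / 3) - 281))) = 727507467514642 / 2947605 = 246813079.61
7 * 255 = 1785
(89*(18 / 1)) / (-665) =-1602 / 665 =-2.41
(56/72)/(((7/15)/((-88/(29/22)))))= -111.26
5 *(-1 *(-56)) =280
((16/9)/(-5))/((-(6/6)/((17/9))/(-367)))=-99824/405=-246.48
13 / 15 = 0.87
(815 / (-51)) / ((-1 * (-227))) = -0.07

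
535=535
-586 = -586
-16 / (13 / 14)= -224 / 13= -17.23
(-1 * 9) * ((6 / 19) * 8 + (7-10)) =81 / 19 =4.26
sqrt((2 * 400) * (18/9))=40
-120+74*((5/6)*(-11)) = -2395/3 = -798.33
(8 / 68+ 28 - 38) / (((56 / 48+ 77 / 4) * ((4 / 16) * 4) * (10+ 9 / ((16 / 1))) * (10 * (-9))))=256 / 502775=0.00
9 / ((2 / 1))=4.50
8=8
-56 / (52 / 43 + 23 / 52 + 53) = -1.02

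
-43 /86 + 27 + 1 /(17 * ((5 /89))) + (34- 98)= -6197 /170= -36.45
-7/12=-0.58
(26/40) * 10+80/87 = 1291/174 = 7.42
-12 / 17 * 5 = -60 / 17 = -3.53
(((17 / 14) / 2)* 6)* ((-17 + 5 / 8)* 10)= -33405 / 56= -596.52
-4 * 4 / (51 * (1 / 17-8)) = 16 / 405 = 0.04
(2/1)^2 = 4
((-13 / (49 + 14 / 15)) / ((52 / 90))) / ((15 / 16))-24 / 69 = -14272 / 17227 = -0.83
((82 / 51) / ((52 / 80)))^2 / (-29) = -2689600 / 12747501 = -0.21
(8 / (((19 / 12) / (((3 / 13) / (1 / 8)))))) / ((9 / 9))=2304 / 247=9.33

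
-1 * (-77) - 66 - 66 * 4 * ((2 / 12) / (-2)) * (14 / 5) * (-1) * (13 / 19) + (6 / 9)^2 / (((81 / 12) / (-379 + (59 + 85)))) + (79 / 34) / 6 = -72576211 / 1569780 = -46.23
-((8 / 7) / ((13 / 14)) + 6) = -94 / 13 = -7.23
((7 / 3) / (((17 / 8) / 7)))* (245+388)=82712 / 17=4865.41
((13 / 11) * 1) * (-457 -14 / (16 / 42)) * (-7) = 179725 / 44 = 4084.66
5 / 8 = 0.62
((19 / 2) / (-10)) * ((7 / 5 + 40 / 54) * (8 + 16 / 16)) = -5491 / 300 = -18.30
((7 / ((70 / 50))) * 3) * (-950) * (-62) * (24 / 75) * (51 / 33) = 4806240 / 11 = 436930.91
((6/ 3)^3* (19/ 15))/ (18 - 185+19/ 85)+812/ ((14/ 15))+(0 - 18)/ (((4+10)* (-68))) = 137584751/ 158151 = 869.96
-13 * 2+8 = -18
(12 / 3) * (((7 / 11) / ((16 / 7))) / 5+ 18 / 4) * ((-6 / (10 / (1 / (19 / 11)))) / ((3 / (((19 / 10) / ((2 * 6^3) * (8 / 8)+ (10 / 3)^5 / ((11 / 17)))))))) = -10716057 / 2854736000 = -0.00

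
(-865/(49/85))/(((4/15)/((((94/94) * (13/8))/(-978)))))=4779125/511168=9.35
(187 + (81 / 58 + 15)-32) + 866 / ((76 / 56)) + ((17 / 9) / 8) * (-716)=3175973 / 4959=640.45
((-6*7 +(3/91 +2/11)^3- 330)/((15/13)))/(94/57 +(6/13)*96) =-7089036381943/1010540360830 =-7.02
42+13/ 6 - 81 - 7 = -263/ 6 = -43.83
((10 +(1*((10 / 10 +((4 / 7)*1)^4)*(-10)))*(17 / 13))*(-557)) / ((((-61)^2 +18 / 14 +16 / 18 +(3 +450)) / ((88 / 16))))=3847878540 / 1173158441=3.28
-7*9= -63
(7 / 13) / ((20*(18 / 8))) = 0.01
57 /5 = 11.40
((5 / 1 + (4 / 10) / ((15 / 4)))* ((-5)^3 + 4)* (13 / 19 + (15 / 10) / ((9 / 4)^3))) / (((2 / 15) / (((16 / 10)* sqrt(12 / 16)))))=-349148162* sqrt(3) / 115425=-5239.27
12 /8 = 3 /2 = 1.50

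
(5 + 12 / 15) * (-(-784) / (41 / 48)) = 5323.55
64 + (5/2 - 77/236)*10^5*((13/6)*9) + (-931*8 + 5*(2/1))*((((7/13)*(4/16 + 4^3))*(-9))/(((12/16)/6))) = 17461768232/767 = 22766321.03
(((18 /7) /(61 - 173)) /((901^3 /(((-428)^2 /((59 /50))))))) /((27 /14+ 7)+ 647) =-6869400 /924672100575293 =-0.00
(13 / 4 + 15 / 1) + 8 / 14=527 / 28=18.82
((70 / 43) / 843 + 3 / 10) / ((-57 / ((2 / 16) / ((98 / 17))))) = -1860599 / 16198953120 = -0.00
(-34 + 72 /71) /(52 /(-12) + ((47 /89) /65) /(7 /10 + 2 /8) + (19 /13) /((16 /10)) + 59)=-95047728 /160176781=-0.59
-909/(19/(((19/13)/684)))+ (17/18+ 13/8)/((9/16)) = 357379/80028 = 4.47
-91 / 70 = -13 / 10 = -1.30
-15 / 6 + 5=5 / 2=2.50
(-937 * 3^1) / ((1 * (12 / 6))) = -2811 / 2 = -1405.50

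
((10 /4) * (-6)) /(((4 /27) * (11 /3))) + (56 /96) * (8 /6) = -10627 /396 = -26.84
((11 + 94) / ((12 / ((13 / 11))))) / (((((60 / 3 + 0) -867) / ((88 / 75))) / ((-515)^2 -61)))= -3798.49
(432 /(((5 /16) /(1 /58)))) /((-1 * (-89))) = 0.27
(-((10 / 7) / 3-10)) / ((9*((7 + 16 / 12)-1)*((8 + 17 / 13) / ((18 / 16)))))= 325 / 18634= 0.02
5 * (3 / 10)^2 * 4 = 9 / 5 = 1.80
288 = 288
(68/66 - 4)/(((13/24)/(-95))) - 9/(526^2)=20606827193/39564668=520.84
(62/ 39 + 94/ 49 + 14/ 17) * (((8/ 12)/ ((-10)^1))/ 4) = -70361/ 974610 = -0.07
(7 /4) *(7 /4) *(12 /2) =18.38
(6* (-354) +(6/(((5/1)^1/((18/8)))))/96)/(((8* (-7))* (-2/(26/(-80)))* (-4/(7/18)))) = -981747/1638400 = -0.60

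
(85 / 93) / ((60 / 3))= 17 / 372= 0.05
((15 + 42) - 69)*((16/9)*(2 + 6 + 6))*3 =-896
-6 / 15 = -2 / 5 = -0.40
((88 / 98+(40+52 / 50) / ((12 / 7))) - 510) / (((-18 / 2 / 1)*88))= 1188647 / 1940400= 0.61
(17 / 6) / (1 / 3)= 17 / 2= 8.50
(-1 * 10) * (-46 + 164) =-1180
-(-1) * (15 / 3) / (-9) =-5 / 9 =-0.56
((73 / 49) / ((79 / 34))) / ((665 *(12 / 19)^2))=23579 / 9754920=0.00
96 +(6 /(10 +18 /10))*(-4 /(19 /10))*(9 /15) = 106896 /1121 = 95.36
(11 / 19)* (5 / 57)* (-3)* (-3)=165 / 361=0.46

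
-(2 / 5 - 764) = 763.60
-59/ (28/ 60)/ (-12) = 295/ 28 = 10.54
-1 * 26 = -26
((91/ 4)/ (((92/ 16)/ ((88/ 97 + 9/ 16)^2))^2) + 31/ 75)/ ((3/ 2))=208544386489016521/ 86320723321036800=2.42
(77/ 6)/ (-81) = -77/ 486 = -0.16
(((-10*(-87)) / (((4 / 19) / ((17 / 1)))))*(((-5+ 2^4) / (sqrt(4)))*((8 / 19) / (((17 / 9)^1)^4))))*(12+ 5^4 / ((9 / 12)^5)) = 166123065240 / 4913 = 33812958.53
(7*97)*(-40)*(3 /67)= -81480 /67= -1216.12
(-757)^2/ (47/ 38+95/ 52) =566172412/ 3027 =187040.77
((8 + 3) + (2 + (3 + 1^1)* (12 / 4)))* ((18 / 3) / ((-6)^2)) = 25 / 6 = 4.17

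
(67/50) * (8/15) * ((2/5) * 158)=84688/1875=45.17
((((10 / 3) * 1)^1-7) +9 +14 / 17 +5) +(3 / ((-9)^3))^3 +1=12.16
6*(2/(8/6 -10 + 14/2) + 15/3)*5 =114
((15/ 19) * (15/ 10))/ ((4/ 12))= 135/ 38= 3.55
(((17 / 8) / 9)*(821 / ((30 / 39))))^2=32920836481 / 518400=63504.70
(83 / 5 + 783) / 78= 1999 / 195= 10.25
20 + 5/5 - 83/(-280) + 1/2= 21.80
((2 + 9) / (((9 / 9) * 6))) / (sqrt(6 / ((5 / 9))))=11 * sqrt(30) / 108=0.56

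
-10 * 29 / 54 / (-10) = 0.54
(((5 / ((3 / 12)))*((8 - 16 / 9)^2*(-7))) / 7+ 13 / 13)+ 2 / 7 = -438311 / 567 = -773.04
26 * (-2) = -52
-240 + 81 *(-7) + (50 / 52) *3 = -20907 / 26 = -804.12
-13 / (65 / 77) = -77 / 5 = -15.40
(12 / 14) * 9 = 54 / 7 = 7.71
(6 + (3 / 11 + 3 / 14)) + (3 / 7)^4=344439 / 52822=6.52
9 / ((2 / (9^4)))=59049 / 2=29524.50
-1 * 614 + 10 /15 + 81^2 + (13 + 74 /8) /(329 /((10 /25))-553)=19235021 /3234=5947.75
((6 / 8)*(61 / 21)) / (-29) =-61 / 812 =-0.08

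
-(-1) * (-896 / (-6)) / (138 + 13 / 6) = 896 / 841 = 1.07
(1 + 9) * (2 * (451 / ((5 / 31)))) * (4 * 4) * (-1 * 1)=-894784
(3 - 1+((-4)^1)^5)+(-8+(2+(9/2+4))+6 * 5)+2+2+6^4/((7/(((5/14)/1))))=-90099/98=-919.38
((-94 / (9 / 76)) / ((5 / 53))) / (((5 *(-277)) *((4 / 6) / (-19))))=-3597004 / 20775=-173.14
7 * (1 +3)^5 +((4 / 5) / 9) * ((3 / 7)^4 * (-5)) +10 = 17234342 / 2401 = 7177.99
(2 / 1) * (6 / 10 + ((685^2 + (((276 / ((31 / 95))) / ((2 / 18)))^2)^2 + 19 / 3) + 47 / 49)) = 4558459724135806047491392 / 678787935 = 6715587430315487.34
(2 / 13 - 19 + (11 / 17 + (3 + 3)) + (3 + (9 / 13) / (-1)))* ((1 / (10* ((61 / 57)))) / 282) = -20767 / 6336070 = -0.00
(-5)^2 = 25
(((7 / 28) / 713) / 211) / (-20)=-1 / 12035440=-0.00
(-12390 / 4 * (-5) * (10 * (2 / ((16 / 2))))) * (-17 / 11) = -2632875 / 44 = -59838.07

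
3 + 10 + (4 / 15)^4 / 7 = 4607131 / 354375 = 13.00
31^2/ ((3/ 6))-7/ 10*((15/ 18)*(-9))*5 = 7793/ 4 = 1948.25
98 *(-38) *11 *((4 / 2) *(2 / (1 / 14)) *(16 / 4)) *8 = -73407488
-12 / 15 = -4 / 5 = -0.80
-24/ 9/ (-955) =8/ 2865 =0.00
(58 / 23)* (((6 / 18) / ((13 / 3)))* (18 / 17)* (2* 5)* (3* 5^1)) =156600 / 5083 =30.81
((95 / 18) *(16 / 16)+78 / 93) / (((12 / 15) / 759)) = 5803.02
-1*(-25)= 25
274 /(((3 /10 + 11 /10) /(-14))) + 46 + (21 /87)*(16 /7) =-78110 /29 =-2693.45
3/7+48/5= 351/35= 10.03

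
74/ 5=14.80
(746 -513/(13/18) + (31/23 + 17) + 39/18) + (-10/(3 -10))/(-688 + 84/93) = 41760951/743015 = 56.20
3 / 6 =1 / 2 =0.50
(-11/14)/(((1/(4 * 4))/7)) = -88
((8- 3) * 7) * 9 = 315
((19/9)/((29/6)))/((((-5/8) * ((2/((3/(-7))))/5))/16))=2432/203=11.98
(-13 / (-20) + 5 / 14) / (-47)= -3 / 140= -0.02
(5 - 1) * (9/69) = 12/23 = 0.52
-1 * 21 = -21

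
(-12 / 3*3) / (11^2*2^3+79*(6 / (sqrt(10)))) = -29040 / 2286391+1422*sqrt(10) / 2286391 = -0.01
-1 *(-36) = 36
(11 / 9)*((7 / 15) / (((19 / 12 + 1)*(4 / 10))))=154 / 279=0.55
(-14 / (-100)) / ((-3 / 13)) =-91 / 150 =-0.61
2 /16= 1 /8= 0.12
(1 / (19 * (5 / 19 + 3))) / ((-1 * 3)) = -1 / 186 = -0.01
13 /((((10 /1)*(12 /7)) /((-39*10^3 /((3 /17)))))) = -502775 /3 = -167591.67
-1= -1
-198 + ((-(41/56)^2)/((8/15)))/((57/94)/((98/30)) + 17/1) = -4013495121/20264192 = -198.06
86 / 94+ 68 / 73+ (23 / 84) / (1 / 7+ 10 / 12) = 598383 / 281342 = 2.13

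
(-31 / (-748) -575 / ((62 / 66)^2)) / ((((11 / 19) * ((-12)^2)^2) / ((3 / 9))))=-8898633071 / 491885374464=-0.02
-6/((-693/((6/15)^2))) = 8/5775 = 0.00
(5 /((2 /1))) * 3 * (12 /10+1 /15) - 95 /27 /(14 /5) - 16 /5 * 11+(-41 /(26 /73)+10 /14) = -3473159 /24570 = -141.36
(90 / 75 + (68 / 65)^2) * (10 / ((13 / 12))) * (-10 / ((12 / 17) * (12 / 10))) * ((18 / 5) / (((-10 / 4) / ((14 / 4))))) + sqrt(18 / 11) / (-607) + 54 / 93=429331722 / 340535 - 3 * sqrt(22) / 6677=1260.75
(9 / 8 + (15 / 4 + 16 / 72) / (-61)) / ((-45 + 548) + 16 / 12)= 4655 / 2215032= 0.00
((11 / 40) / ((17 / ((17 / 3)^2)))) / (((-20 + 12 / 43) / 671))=-5395511 / 305280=-17.67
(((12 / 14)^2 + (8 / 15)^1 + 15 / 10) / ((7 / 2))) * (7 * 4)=16276 / 735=22.14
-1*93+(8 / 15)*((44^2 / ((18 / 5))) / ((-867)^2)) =-1887483335 / 20295603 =-93.00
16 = 16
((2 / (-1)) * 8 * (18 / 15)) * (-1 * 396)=38016 / 5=7603.20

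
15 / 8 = 1.88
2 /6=1 /3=0.33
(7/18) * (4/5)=14/45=0.31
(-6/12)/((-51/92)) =0.90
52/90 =0.58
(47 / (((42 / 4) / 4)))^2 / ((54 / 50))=3534400 / 11907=296.83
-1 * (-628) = 628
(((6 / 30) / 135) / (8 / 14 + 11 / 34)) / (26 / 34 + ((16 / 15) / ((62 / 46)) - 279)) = -62713 / 10510882245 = -0.00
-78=-78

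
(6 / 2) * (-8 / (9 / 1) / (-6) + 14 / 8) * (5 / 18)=1025 / 648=1.58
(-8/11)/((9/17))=-136/99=-1.37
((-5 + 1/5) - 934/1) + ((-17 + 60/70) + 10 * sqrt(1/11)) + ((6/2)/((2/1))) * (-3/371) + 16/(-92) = -81501149/85330 + 10 * sqrt(11)/11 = -952.11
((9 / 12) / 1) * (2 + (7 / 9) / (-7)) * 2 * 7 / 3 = 119 / 18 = 6.61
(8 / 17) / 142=4 / 1207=0.00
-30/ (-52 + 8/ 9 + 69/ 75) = 6750/ 11293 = 0.60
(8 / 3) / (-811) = -8 / 2433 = -0.00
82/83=0.99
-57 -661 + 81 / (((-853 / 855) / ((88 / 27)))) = -838174 / 853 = -982.62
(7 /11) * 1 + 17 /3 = 208 /33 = 6.30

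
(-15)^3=-3375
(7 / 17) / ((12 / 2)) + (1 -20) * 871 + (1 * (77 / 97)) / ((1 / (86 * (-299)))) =-365692883 / 9894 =-36961.08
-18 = -18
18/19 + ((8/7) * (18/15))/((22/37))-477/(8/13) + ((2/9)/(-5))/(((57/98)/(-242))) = -753.38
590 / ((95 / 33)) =3894 / 19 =204.95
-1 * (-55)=55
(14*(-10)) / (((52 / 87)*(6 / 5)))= -5075 / 26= -195.19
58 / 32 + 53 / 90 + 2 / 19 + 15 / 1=239491 / 13680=17.51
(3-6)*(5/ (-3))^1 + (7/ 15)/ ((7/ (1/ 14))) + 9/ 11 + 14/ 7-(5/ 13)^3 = 39413237/ 5075070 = 7.77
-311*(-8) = 2488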